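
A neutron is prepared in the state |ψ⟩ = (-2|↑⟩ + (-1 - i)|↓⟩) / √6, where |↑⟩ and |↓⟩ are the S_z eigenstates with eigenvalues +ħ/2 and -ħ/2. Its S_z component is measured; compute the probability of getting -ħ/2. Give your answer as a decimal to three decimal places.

0.333

The -ħ/2 outcome corresponds to |↓⟩. Its amplitude in |ψ⟩ is (-1 - i)/√6.
P = |-1 - i|² / 6 = 2/6.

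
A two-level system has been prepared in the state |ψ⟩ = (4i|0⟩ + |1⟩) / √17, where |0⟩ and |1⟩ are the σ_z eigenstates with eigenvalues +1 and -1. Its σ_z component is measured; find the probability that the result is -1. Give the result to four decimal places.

0.0588

The -1 outcome corresponds to |1⟩. Its amplitude in |ψ⟩ is 1/√17.
P = |1|² / 17 = 1/17.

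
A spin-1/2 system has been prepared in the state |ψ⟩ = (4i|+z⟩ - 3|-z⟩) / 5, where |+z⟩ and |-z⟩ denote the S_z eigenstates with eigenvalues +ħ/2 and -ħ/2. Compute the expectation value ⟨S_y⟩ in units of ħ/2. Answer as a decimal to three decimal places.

0.960

⟨σ_y⟩ = 2 Im(a* b)/(|a|²+|b|²) with a = 4i, b = -3.
a* b = 12i, so ⟨σ_y⟩ = 24/25.
⟨S_y⟩ = (ħ/2)·⟨σ_y⟩.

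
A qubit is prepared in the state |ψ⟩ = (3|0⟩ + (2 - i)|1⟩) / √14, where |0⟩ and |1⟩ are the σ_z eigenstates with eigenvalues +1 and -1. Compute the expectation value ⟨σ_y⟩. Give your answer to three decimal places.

⟨σ_y⟩ = 2 Im(a* b)/(|a|²+|b|²) with a = 3, b = (2 - i).
a* b = (6 - 3i), so ⟨σ_y⟩ = -6/14.

-0.429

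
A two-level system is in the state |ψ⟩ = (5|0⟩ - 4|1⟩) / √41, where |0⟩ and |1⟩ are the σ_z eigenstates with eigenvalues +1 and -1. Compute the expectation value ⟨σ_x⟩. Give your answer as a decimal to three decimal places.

-0.976

⟨σ_x⟩ = 2 Re(a* b)/(|a|²+|b|²) with a = 5, b = -4.
a* b = -20, so ⟨σ_x⟩ = -40/41.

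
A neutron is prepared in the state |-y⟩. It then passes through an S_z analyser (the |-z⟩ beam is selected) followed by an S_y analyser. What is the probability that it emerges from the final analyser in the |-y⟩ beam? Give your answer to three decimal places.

0.250

First analyser (S_z): from |-y⟩, P(|-z⟩) = 1/2.
After stage 1 the state is |-z⟩; P(|-y⟩) = |⟨-y|-z⟩|² = 1/2.
Joint probability = 1/2 × 1/2 = 0.250.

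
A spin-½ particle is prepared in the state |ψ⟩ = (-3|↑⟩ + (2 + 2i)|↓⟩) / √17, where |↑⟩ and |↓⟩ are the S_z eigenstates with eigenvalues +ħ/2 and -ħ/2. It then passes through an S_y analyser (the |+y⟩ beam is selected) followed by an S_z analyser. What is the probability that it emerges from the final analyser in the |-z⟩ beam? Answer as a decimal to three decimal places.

0.074

First analyser (S_y): P(|+y⟩) = |⟨+y|ψ⟩|² = 5/34.
After stage 1 the state is |+y⟩; P(|-z⟩) = |⟨-z|+y⟩|² = 1/2.
Joint probability = 5/34 × 1/2 = 0.074.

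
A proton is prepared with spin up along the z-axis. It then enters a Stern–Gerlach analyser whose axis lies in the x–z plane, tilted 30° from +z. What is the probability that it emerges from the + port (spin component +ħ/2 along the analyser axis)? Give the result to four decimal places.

For spin-½, the probability of finding spin-up along an axis at angle θ to the initial spin direction is cos²(θ/2); spin-down is sin²(θ/2).
θ = 30°, so P = cos²(15°) ≈ 0.9330.

0.9330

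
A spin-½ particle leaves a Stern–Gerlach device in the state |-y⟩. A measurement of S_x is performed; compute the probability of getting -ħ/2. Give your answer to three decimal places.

In the S_z basis, |-y⟩ = (|+z⟩ - i|-z⟩)/√2 and |-x⟩ = (|+z⟩ - |-z⟩)/√2.
|⟨-x|-y⟩|² = 1/2.

0.500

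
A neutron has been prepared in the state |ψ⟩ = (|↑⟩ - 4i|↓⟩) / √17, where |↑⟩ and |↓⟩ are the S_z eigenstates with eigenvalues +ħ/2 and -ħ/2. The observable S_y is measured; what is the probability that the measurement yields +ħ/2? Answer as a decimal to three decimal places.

0.265

|+y⟩ = (|↑⟩ + i|↓⟩)/√2, so ⟨+y|ψ⟩ = (-3) / (√2·√17).
P = |-3|² / 34 = 9/34.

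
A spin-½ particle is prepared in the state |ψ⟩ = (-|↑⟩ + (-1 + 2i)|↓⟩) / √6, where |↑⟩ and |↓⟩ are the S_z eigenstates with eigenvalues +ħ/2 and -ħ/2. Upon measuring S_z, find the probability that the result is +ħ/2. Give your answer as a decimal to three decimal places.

0.167

The +ħ/2 outcome corresponds to |↑⟩. Its amplitude in |ψ⟩ is -1/√6.
P = |-1|² / 6 = 1/6.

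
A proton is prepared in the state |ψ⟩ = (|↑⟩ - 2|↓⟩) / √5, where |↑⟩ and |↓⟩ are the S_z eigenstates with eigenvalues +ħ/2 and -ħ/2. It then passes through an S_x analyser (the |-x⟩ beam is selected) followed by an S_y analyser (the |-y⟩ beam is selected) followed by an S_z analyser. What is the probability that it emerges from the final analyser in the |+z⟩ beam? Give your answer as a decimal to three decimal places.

0.225

First analyser (S_x): P(|-x⟩) = |⟨-x|ψ⟩|² = 9/10.
After stage 1 the state is |-x⟩; P(|-y⟩) = |⟨-y|-x⟩|² = 1/2.
After stage 2 the state is |-y⟩; P(|+z⟩) = |⟨+z|-y⟩|² = 1/2.
Joint probability = 9/10 × 1/2 × 1/2 = 0.225.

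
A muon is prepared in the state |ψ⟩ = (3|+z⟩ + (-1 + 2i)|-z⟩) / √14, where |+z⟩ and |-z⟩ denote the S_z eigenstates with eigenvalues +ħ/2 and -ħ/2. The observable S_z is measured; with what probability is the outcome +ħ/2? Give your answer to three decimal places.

The +ħ/2 outcome corresponds to |+z⟩. Its amplitude in |ψ⟩ is 3/√14.
P = |3|² / 14 = 9/14.

0.643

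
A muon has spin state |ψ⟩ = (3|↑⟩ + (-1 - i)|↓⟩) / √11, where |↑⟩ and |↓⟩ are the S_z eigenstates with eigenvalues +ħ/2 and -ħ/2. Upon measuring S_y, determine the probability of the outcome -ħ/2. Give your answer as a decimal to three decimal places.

|-y⟩ = (|↑⟩ - i|↓⟩)/√2, so ⟨-y|ψ⟩ = (4 - i) / (√2·√11).
P = |4 - i|² / 22 = 17/22.

0.773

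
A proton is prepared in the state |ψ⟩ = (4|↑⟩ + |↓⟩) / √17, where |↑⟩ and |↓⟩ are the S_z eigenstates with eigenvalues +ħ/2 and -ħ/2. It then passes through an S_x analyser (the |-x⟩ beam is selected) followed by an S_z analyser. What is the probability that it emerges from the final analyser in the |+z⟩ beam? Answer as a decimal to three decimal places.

First analyser (S_x): P(|-x⟩) = |⟨-x|ψ⟩|² = 9/34.
After stage 1 the state is |-x⟩; P(|+z⟩) = |⟨+z|-x⟩|² = 1/2.
Joint probability = 9/34 × 1/2 = 0.132.

0.132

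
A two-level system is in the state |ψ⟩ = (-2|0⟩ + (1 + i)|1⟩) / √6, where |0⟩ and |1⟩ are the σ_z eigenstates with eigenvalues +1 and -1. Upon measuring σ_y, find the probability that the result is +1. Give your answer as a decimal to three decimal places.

0.167

|+y⟩ = (|0⟩ + i|1⟩)/√2, so ⟨+y|ψ⟩ = (-1 - i) / (√2·√6).
P = |-1 - i|² / 12 = 2/12.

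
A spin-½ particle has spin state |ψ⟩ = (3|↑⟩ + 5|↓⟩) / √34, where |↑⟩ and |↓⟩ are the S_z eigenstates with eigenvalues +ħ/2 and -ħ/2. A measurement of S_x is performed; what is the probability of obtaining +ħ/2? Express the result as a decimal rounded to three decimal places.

0.941

|+x⟩ = (|↑⟩ + |↓⟩)/√2, so ⟨+x|ψ⟩ = (8) / (√2·√34).
P = |8|² / 68 = 64/68.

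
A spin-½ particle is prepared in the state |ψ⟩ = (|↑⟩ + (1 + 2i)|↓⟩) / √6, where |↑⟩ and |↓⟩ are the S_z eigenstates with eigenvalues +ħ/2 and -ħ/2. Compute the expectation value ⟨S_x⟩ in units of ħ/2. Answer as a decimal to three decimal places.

0.333

⟨σ_x⟩ = 2 Re(a* b)/(|a|²+|b|²) with a = 1, b = (1 + 2i).
a* b = (1 + 2i), so ⟨σ_x⟩ = 2/6.
⟨S_x⟩ = (ħ/2)·⟨σ_x⟩.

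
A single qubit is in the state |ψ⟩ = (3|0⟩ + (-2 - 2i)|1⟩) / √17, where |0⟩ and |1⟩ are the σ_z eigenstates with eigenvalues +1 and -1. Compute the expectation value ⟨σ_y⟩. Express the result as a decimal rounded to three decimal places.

⟨σ_y⟩ = 2 Im(a* b)/(|a|²+|b|²) with a = 3, b = (-2 - 2i).
a* b = (-6 - 6i), so ⟨σ_y⟩ = -12/17.

-0.706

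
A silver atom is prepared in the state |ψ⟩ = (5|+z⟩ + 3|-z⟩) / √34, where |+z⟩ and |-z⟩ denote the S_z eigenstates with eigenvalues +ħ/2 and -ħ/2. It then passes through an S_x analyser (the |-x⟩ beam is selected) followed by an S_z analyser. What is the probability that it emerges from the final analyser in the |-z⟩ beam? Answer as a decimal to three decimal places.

First analyser (S_x): P(|-x⟩) = |⟨-x|ψ⟩|² = 4/68.
After stage 1 the state is |-x⟩; P(|-z⟩) = |⟨-z|-x⟩|² = 1/2.
Joint probability = 4/68 × 1/2 = 0.029.

0.029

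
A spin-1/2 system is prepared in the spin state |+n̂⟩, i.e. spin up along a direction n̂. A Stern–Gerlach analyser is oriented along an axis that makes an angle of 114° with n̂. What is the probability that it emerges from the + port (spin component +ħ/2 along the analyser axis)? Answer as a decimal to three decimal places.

0.297

For spin-½, the probability of finding spin-up along an axis at angle θ to the initial spin direction is cos²(θ/2); spin-down is sin²(θ/2).
θ = 114°, so P = cos²(57°) ≈ 0.297.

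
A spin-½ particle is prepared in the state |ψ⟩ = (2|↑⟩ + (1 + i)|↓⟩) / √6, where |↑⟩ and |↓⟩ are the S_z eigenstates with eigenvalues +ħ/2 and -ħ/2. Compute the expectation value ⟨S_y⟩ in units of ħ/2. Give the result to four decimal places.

0.6667

⟨σ_y⟩ = 2 Im(a* b)/(|a|²+|b|²) with a = 2, b = (1 + i).
a* b = (2 + 2i), so ⟨σ_y⟩ = 4/6.
⟨S_y⟩ = (ħ/2)·⟨σ_y⟩.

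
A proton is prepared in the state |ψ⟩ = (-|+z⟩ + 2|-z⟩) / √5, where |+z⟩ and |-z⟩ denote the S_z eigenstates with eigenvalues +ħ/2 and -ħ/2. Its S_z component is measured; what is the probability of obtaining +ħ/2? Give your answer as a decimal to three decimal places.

The +ħ/2 outcome corresponds to |+z⟩. Its amplitude in |ψ⟩ is -1/√5.
P = |-1|² / 5 = 1/5.

0.200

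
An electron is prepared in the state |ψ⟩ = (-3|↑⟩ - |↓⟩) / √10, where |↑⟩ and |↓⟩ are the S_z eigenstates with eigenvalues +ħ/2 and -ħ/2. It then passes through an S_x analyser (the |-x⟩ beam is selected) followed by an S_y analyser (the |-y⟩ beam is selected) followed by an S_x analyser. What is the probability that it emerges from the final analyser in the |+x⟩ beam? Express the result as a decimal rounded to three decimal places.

0.050

First analyser (S_x): P(|-x⟩) = |⟨-x|ψ⟩|² = 4/20.
After stage 1 the state is |-x⟩; P(|-y⟩) = |⟨-y|-x⟩|² = 1/2.
After stage 2 the state is |-y⟩; P(|+x⟩) = |⟨+x|-y⟩|² = 1/2.
Joint probability = 4/20 × 1/2 × 1/2 = 0.050.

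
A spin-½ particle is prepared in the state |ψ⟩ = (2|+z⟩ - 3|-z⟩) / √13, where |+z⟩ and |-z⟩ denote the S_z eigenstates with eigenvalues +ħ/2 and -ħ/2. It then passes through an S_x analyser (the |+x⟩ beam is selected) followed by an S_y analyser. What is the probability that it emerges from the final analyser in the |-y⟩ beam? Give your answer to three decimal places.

0.019

First analyser (S_x): P(|+x⟩) = |⟨+x|ψ⟩|² = 1/26.
After stage 1 the state is |+x⟩; P(|-y⟩) = |⟨-y|+x⟩|² = 1/2.
Joint probability = 1/26 × 1/2 = 0.019.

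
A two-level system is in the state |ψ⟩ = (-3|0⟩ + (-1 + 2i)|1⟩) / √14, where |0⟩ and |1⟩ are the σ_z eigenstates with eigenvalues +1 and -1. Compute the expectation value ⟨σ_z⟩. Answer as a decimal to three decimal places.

0.286

⟨σ_z⟩ = |a|² - |b|² divided by |a|²+|b|², with a, b the |0⟩, |1⟩ amplitudes.
= (9 - 5)/14 = 4/14.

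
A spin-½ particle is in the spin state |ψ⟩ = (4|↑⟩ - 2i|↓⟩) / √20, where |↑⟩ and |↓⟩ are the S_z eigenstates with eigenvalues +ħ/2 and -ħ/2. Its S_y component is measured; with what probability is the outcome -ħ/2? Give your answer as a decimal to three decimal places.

|-y⟩ = (|↑⟩ - i|↓⟩)/√2, so ⟨-y|ψ⟩ = (6) / (√2·√20).
P = |6|² / 40 = 36/40.

0.900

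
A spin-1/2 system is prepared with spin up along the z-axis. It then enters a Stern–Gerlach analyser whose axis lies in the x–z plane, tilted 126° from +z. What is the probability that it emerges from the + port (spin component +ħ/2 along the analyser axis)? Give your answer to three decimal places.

0.206

For spin-½, the probability of finding spin-up along an axis at angle θ to the initial spin direction is cos²(θ/2); spin-down is sin²(θ/2).
θ = 126°, so P = cos²(63°) ≈ 0.206.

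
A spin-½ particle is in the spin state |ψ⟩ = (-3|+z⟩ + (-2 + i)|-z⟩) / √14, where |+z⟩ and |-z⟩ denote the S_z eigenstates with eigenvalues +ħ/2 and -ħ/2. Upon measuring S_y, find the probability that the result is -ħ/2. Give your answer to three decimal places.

|-y⟩ = (|+z⟩ - i|-z⟩)/√2, so ⟨-y|ψ⟩ = (-4 - 2i) / (√2·√14).
P = |-4 - 2i|² / 28 = 20/28.

0.714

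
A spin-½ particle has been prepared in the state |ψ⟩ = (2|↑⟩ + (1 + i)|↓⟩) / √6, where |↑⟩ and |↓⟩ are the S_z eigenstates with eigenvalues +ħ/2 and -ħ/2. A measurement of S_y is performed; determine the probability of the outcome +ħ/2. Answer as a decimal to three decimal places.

0.833

|+y⟩ = (|↑⟩ + i|↓⟩)/√2, so ⟨+y|ψ⟩ = (3 - i) / (√2·√6).
P = |3 - i|² / 12 = 10/12.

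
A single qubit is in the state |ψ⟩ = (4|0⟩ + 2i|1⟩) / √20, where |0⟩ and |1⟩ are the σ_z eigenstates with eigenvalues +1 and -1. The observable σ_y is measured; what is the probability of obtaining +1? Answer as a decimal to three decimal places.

|+y⟩ = (|0⟩ + i|1⟩)/√2, so ⟨+y|ψ⟩ = (6) / (√2·√20).
P = |6|² / 40 = 36/40.

0.900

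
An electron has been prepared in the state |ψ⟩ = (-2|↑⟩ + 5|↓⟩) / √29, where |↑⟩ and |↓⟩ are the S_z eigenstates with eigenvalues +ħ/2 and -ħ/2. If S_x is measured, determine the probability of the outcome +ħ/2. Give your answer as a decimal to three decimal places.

0.155

|+x⟩ = (|↑⟩ + |↓⟩)/√2, so ⟨+x|ψ⟩ = (3) / (√2·√29).
P = |3|² / 58 = 9/58.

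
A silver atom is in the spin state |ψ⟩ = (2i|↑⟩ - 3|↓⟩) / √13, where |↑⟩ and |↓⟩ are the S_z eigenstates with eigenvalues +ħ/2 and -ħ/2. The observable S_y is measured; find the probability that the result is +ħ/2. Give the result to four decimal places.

0.9615

|+y⟩ = (|↑⟩ + i|↓⟩)/√2, so ⟨+y|ψ⟩ = (5i) / (√2·√13).
P = |5i|² / 26 = 25/26.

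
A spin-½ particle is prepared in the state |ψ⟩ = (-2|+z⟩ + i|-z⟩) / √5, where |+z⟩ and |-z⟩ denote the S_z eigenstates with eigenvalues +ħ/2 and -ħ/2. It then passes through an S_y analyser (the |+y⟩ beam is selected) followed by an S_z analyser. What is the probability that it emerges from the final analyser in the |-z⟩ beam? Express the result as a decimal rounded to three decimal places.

First analyser (S_y): P(|+y⟩) = |⟨+y|ψ⟩|² = 1/10.
After stage 1 the state is |+y⟩; P(|-z⟩) = |⟨-z|+y⟩|² = 1/2.
Joint probability = 1/10 × 1/2 = 0.050.

0.050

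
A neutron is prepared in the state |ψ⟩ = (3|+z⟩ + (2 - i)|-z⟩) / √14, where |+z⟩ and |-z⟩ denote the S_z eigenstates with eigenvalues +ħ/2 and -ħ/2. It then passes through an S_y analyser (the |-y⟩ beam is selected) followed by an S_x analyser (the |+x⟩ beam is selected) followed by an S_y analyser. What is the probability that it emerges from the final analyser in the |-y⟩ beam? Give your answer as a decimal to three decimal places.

0.179

First analyser (S_y): P(|-y⟩) = |⟨-y|ψ⟩|² = 20/28.
After stage 1 the state is |-y⟩; P(|+x⟩) = |⟨+x|-y⟩|² = 1/2.
After stage 2 the state is |+x⟩; P(|-y⟩) = |⟨-y|+x⟩|² = 1/2.
Joint probability = 20/28 × 1/2 × 1/2 = 0.179.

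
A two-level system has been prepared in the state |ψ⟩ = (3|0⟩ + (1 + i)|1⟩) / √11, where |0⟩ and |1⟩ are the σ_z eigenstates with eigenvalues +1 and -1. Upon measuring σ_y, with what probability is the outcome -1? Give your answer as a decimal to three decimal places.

0.227

|-y⟩ = (|0⟩ - i|1⟩)/√2, so ⟨-y|ψ⟩ = (2 + i) / (√2·√11).
P = |2 + i|² / 22 = 5/22.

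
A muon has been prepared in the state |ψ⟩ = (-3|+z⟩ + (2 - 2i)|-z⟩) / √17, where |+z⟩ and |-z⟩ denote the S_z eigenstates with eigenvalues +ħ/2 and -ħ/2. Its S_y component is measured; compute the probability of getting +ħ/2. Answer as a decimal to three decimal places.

0.853

|+y⟩ = (|+z⟩ + i|-z⟩)/√2, so ⟨+y|ψ⟩ = (-5 - 2i) / (√2·√17).
P = |-5 - 2i|² / 34 = 29/34.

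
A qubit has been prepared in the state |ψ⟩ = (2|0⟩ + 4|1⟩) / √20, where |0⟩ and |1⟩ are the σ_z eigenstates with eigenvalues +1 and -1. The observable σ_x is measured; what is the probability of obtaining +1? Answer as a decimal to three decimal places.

|+x⟩ = (|0⟩ + |1⟩)/√2, so ⟨+x|ψ⟩ = (6) / (√2·√20).
P = |6|² / 40 = 36/40.

0.900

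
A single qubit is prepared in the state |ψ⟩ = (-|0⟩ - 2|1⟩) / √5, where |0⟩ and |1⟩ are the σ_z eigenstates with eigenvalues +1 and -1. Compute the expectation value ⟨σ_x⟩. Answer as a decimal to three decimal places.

0.800

⟨σ_x⟩ = 2 Re(a* b)/(|a|²+|b|²) with a = -1, b = -2.
a* b = 2, so ⟨σ_x⟩ = 4/5.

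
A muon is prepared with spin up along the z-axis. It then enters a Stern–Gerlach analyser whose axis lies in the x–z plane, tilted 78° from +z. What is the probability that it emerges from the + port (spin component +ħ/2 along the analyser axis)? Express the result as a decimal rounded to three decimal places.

0.604

For spin-½, the probability of finding spin-up along an axis at angle θ to the initial spin direction is cos²(θ/2); spin-down is sin²(θ/2).
θ = 78°, so P = cos²(39°) ≈ 0.604.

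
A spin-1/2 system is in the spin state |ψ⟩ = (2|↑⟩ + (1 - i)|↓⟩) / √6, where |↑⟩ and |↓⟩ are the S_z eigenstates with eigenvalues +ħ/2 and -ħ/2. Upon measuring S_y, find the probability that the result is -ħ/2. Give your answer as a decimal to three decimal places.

0.833

|-y⟩ = (|↑⟩ - i|↓⟩)/√2, so ⟨-y|ψ⟩ = (3 + i) / (√2·√6).
P = |3 + i|² / 12 = 10/12.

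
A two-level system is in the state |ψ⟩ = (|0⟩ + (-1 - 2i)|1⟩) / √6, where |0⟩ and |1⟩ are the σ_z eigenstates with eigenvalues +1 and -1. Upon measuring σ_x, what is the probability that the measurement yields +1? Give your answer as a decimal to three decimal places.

0.333

|+x⟩ = (|0⟩ + |1⟩)/√2, so ⟨+x|ψ⟩ = (-2i) / (√2·√6).
P = |-2i|² / 12 = 4/12.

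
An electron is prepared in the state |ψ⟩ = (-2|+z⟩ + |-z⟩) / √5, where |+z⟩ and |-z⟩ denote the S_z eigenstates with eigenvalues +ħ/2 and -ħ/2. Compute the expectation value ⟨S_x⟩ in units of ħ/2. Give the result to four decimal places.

⟨σ_x⟩ = 2 Re(a* b)/(|a|²+|b|²) with a = -2, b = 1.
a* b = -2, so ⟨σ_x⟩ = -4/5.
⟨S_x⟩ = (ħ/2)·⟨σ_x⟩.

-0.8000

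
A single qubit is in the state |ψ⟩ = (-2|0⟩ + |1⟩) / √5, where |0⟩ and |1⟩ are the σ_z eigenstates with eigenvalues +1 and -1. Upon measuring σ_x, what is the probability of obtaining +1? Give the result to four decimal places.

|+x⟩ = (|0⟩ + |1⟩)/√2, so ⟨+x|ψ⟩ = (-1) / (√2·√5).
P = |-1|² / 10 = 1/10.

0.1000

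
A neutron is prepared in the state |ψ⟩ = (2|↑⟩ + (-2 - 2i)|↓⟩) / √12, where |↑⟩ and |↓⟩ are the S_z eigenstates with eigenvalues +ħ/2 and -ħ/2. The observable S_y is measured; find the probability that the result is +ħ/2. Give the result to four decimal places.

0.1667

|+y⟩ = (|↑⟩ + i|↓⟩)/√2, so ⟨+y|ψ⟩ = (2i) / (√2·√12).
P = |2i|² / 24 = 4/24.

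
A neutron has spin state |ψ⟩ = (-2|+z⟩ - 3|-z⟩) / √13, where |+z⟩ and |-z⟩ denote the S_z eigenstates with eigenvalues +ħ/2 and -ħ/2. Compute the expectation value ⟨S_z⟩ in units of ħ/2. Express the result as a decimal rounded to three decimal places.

⟨σ_z⟩ = |a|² - |b|² divided by |a|²+|b|², with a, b the |+z⟩, |-z⟩ amplitudes.
= (4 - 9)/13 = -5/13.
⟨S_z⟩ = (ħ/2)·⟨σ_z⟩.

-0.385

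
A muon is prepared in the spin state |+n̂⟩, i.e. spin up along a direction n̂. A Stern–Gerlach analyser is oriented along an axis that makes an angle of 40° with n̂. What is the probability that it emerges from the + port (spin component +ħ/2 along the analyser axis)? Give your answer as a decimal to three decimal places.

For spin-½, the probability of finding spin-up along an axis at angle θ to the initial spin direction is cos²(θ/2); spin-down is sin²(θ/2).
θ = 40°, so P = cos²(20°) ≈ 0.883.

0.883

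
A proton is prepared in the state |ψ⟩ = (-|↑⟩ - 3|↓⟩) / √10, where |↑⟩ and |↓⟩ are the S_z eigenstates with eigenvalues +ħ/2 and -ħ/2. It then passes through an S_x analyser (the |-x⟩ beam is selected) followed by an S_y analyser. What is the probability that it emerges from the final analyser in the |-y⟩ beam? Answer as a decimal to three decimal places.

0.100

First analyser (S_x): P(|-x⟩) = |⟨-x|ψ⟩|² = 4/20.
After stage 1 the state is |-x⟩; P(|-y⟩) = |⟨-y|-x⟩|² = 1/2.
Joint probability = 4/20 × 1/2 = 0.100.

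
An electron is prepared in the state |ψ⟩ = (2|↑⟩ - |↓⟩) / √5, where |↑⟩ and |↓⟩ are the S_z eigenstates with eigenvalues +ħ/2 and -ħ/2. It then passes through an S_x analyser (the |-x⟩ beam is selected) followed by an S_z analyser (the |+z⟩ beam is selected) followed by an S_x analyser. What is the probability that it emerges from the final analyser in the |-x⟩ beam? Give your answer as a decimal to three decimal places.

0.225

First analyser (S_x): P(|-x⟩) = |⟨-x|ψ⟩|² = 9/10.
After stage 1 the state is |-x⟩; P(|+z⟩) = |⟨+z|-x⟩|² = 1/2.
After stage 2 the state is |+z⟩; P(|-x⟩) = |⟨-x|+z⟩|² = 1/2.
Joint probability = 9/10 × 1/2 × 1/2 = 0.225.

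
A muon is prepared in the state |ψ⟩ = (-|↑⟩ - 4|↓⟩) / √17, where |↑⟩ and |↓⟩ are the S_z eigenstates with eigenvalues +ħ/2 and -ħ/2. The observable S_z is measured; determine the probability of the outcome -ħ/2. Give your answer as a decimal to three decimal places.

0.941

The -ħ/2 outcome corresponds to |↓⟩. Its amplitude in |ψ⟩ is -4/√17.
P = |-4|² / 17 = 16/17.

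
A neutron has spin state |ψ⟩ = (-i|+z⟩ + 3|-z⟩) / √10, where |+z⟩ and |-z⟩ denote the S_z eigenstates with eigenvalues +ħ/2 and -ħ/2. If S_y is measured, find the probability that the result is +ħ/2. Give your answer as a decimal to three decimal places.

0.800

|+y⟩ = (|+z⟩ + i|-z⟩)/√2, so ⟨+y|ψ⟩ = (-4i) / (√2·√10).
P = |-4i|² / 20 = 16/20.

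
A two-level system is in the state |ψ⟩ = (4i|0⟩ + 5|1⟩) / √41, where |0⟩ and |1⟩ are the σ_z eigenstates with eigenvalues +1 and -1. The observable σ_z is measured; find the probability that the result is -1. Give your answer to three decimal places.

The -1 outcome corresponds to |1⟩. Its amplitude in |ψ⟩ is 5/√41.
P = |5|² / 41 = 25/41.

0.610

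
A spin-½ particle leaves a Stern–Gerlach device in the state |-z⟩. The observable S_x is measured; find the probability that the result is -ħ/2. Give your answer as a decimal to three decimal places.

0.500

In the S_z basis, |-z⟩ = |↓⟩ and |-x⟩ = (|↑⟩ - |↓⟩)/√2.
|⟨-x|-z⟩|² = 1/2.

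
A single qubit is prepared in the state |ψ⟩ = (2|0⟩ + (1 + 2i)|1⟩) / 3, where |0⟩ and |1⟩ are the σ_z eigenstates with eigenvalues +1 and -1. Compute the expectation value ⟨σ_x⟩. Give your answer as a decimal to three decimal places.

0.444

⟨σ_x⟩ = 2 Re(a* b)/(|a|²+|b|²) with a = 2, b = (1 + 2i).
a* b = (2 + 4i), so ⟨σ_x⟩ = 4/9.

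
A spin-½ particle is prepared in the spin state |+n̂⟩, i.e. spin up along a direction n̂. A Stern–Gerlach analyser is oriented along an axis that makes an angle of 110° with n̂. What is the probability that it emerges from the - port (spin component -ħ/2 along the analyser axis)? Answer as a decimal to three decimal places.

For spin-½, the probability of finding spin-up along an axis at angle θ to the initial spin direction is cos²(θ/2); spin-down is sin²(θ/2).
θ = 110°, so P = sin²(55°) ≈ 0.671.

0.671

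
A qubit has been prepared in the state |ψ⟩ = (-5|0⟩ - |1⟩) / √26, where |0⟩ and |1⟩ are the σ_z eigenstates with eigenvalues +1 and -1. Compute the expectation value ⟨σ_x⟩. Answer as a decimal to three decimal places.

0.385

⟨σ_x⟩ = 2 Re(a* b)/(|a|²+|b|²) with a = -5, b = -1.
a* b = 5, so ⟨σ_x⟩ = 10/26.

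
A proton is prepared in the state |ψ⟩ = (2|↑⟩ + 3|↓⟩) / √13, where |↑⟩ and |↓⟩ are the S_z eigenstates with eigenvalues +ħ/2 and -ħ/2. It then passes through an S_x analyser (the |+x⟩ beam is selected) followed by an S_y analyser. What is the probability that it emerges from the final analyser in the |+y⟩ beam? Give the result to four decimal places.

First analyser (S_x): P(|+x⟩) = |⟨+x|ψ⟩|² = 25/26.
After stage 1 the state is |+x⟩; P(|+y⟩) = |⟨+y|+x⟩|² = 1/2.
Joint probability = 25/26 × 1/2 = 0.4808.

0.4808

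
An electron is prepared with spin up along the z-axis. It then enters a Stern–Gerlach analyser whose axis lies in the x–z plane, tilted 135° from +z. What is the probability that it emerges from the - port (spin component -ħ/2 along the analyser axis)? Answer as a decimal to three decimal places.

0.854

For spin-½, the probability of finding spin-up along an axis at angle θ to the initial spin direction is cos²(θ/2); spin-down is sin²(θ/2).
θ = 135°, so P = sin²(67.5°) ≈ 0.854.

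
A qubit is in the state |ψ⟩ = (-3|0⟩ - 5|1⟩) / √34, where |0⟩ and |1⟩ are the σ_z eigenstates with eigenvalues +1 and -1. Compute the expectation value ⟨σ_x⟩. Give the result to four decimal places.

0.8824

⟨σ_x⟩ = 2 Re(a* b)/(|a|²+|b|²) with a = -3, b = -5.
a* b = 15, so ⟨σ_x⟩ = 30/34.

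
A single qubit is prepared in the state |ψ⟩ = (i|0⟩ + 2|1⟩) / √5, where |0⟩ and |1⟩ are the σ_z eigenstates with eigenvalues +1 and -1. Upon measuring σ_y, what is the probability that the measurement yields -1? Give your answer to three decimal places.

0.900

|-y⟩ = (|0⟩ - i|1⟩)/√2, so ⟨-y|ψ⟩ = (3i) / (√2·√5).
P = |3i|² / 10 = 9/10.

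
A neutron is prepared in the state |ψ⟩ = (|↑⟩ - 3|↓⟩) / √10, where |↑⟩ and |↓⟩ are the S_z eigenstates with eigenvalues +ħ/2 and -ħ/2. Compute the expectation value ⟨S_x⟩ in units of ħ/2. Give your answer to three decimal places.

⟨σ_x⟩ = 2 Re(a* b)/(|a|²+|b|²) with a = 1, b = -3.
a* b = -3, so ⟨σ_x⟩ = -6/10.
⟨S_x⟩ = (ħ/2)·⟨σ_x⟩.

-0.600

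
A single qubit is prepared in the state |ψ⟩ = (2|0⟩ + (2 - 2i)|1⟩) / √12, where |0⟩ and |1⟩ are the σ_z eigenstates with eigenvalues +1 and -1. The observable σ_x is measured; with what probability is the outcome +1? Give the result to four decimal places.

0.8333

|+x⟩ = (|0⟩ + |1⟩)/√2, so ⟨+x|ψ⟩ = (4 - 2i) / (√2·√12).
P = |4 - 2i|² / 24 = 20/24.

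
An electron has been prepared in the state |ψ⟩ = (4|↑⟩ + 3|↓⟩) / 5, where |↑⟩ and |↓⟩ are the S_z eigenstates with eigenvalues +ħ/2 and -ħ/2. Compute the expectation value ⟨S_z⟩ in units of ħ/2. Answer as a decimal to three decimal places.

⟨σ_z⟩ = |a|² - |b|² divided by |a|²+|b|², with a, b the |↑⟩, |↓⟩ amplitudes.
= (16 - 9)/25 = 7/25.
⟨S_z⟩ = (ħ/2)·⟨σ_z⟩.

0.280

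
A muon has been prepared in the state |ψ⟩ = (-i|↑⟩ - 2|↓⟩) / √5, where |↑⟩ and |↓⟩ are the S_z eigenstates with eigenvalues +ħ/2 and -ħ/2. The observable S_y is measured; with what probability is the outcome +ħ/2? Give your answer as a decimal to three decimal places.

|+y⟩ = (|↑⟩ + i|↓⟩)/√2, so ⟨+y|ψ⟩ = (i) / (√2·√5).
P = |i|² / 10 = 1/10.

0.100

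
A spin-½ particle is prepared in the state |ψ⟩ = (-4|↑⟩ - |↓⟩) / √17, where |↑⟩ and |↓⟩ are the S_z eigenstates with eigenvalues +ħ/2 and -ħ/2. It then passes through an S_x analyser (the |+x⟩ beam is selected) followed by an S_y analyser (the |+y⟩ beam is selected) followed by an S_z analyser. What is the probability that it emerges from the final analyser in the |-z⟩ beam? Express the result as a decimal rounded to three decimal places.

0.184

First analyser (S_x): P(|+x⟩) = |⟨+x|ψ⟩|² = 25/34.
After stage 1 the state is |+x⟩; P(|+y⟩) = |⟨+y|+x⟩|² = 1/2.
After stage 2 the state is |+y⟩; P(|-z⟩) = |⟨-z|+y⟩|² = 1/2.
Joint probability = 25/34 × 1/2 × 1/2 = 0.184.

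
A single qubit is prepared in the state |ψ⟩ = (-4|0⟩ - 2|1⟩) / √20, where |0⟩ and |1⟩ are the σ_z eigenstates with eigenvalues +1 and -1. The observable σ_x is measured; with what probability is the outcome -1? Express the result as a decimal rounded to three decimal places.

0.100

|-x⟩ = (|0⟩ - |1⟩)/√2, so ⟨-x|ψ⟩ = (-2) / (√2·√20).
P = |-2|² / 40 = 4/40.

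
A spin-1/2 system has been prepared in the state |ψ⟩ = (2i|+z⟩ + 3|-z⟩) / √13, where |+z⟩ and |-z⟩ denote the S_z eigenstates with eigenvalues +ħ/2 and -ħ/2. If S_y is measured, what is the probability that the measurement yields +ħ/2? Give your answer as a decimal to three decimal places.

|+y⟩ = (|+z⟩ + i|-z⟩)/√2, so ⟨+y|ψ⟩ = (-i) / (√2·√13).
P = |-i|² / 26 = 1/26.

0.038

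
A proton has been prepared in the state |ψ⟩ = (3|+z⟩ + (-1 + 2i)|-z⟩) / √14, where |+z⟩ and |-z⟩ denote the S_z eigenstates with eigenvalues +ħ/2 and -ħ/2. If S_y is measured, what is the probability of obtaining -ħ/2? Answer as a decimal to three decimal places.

|-y⟩ = (|+z⟩ - i|-z⟩)/√2, so ⟨-y|ψ⟩ = (1 - i) / (√2·√14).
P = |1 - i|² / 28 = 2/28.

0.071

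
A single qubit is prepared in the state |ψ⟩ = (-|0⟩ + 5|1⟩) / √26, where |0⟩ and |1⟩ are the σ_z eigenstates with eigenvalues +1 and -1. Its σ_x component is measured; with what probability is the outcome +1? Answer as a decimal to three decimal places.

|+x⟩ = (|0⟩ + |1⟩)/√2, so ⟨+x|ψ⟩ = (4) / (√2·√26).
P = |4|² / 52 = 16/52.

0.308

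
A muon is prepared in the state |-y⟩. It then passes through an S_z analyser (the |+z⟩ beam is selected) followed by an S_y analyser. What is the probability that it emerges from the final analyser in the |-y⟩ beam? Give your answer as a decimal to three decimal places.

First analyser (S_z): from |-y⟩, P(|+z⟩) = 1/2.
After stage 1 the state is |+z⟩; P(|-y⟩) = |⟨-y|+z⟩|² = 1/2.
Joint probability = 1/2 × 1/2 = 0.250.

0.250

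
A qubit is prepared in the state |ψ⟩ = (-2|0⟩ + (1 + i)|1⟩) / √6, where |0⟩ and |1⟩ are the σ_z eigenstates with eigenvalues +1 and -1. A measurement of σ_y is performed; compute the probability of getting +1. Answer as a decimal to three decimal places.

|+y⟩ = (|0⟩ + i|1⟩)/√2, so ⟨+y|ψ⟩ = (-1 - i) / (√2·√6).
P = |-1 - i|² / 12 = 2/12.

0.167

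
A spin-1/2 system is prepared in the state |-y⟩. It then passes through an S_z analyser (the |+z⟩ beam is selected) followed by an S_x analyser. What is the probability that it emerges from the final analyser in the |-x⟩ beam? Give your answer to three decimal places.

First analyser (S_z): from |-y⟩, P(|+z⟩) = 1/2.
After stage 1 the state is |+z⟩; P(|-x⟩) = |⟨-x|+z⟩|² = 1/2.
Joint probability = 1/2 × 1/2 = 0.250.

0.250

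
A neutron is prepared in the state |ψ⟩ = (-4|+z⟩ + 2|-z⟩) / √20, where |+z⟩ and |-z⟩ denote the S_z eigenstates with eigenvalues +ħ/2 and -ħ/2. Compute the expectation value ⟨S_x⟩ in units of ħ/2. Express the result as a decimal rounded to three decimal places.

-0.800

⟨σ_x⟩ = 2 Re(a* b)/(|a|²+|b|²) with a = -4, b = 2.
a* b = -8, so ⟨σ_x⟩ = -16/20.
⟨S_x⟩ = (ħ/2)·⟨σ_x⟩.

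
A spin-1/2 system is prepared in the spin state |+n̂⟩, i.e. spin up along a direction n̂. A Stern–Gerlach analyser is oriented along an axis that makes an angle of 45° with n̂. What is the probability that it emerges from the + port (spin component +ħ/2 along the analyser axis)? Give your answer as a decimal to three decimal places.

For spin-½, the probability of finding spin-up along an axis at angle θ to the initial spin direction is cos²(θ/2); spin-down is sin²(θ/2).
θ = 45°, so P = cos²(22.5°) ≈ 0.854.

0.854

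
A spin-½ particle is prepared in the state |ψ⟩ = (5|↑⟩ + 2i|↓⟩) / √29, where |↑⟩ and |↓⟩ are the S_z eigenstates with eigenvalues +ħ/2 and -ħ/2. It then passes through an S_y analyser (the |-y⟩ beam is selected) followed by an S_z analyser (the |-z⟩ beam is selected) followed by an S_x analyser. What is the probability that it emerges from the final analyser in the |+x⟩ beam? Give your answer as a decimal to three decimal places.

First analyser (S_y): P(|-y⟩) = |⟨-y|ψ⟩|² = 9/58.
After stage 1 the state is |-y⟩; P(|-z⟩) = |⟨-z|-y⟩|² = 1/2.
After stage 2 the state is |-z⟩; P(|+x⟩) = |⟨+x|-z⟩|² = 1/2.
Joint probability = 9/58 × 1/2 × 1/2 = 0.039.

0.039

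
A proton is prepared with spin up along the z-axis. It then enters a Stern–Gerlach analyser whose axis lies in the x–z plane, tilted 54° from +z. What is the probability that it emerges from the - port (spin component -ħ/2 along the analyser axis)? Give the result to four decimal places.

0.2061

For spin-½, the probability of finding spin-up along an axis at angle θ to the initial spin direction is cos²(θ/2); spin-down is sin²(θ/2).
θ = 54°, so P = sin²(27°) ≈ 0.2061.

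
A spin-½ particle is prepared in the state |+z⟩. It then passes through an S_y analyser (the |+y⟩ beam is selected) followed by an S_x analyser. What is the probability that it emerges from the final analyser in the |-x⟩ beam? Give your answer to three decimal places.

First analyser (S_y): from |+z⟩, P(|+y⟩) = 1/2.
After stage 1 the state is |+y⟩; P(|-x⟩) = |⟨-x|+y⟩|² = 1/2.
Joint probability = 1/2 × 1/2 = 0.250.

0.250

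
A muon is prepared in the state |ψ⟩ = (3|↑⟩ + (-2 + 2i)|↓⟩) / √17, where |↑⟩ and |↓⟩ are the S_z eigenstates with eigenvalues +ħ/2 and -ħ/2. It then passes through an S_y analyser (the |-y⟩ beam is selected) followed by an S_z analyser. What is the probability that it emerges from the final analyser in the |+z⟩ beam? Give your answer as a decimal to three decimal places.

0.074

First analyser (S_y): P(|-y⟩) = |⟨-y|ψ⟩|² = 5/34.
After stage 1 the state is |-y⟩; P(|+z⟩) = |⟨+z|-y⟩|² = 1/2.
Joint probability = 5/34 × 1/2 = 0.074.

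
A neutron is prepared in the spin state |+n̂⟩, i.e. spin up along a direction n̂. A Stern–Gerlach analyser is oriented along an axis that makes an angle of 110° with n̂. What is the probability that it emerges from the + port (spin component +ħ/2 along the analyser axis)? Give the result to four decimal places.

For spin-½, the probability of finding spin-up along an axis at angle θ to the initial spin direction is cos²(θ/2); spin-down is sin²(θ/2).
θ = 110°, so P = cos²(55°) ≈ 0.3290.

0.3290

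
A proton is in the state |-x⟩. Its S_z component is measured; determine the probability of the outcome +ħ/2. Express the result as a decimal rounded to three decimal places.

In the S_z basis, |-x⟩ = (|↑⟩ - |↓⟩)/√2 and |+z⟩ = |↑⟩.
|⟨+z|-x⟩|² = 1/2.

0.500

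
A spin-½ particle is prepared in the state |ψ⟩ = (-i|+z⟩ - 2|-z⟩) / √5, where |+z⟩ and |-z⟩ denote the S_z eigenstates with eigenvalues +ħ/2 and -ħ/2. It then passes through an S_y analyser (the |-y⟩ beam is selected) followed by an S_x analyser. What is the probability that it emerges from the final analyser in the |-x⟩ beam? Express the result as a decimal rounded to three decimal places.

First analyser (S_y): P(|-y⟩) = |⟨-y|ψ⟩|² = 9/10.
After stage 1 the state is |-y⟩; P(|-x⟩) = |⟨-x|-y⟩|² = 1/2.
Joint probability = 9/10 × 1/2 = 0.450.

0.450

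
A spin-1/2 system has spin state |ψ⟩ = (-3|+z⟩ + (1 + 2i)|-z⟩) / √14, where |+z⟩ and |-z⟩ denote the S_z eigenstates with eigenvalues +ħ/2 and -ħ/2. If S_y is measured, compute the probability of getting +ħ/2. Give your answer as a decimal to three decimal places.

0.071

|+y⟩ = (|+z⟩ + i|-z⟩)/√2, so ⟨+y|ψ⟩ = (-1 - i) / (√2·√14).
P = |-1 - i|² / 28 = 2/28.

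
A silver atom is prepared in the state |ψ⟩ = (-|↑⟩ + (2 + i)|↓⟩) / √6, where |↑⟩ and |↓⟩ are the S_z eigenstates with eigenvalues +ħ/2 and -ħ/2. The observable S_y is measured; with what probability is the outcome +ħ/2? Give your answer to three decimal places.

|+y⟩ = (|↑⟩ + i|↓⟩)/√2, so ⟨+y|ψ⟩ = (-2i) / (√2·√6).
P = |-2i|² / 12 = 4/12.

0.333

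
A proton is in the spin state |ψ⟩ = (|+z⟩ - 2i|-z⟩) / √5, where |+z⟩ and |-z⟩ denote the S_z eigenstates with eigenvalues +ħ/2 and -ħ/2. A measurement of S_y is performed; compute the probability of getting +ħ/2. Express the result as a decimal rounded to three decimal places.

0.100

|+y⟩ = (|+z⟩ + i|-z⟩)/√2, so ⟨+y|ψ⟩ = (-1) / (√2·√5).
P = |-1|² / 10 = 1/10.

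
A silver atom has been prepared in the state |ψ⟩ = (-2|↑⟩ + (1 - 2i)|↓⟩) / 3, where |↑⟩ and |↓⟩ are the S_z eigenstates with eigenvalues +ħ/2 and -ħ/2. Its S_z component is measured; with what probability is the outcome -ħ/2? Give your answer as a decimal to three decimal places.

The -ħ/2 outcome corresponds to |↓⟩. Its amplitude in |ψ⟩ is (1 - 2i)/3.
P = |1 - 2i|² / 9 = 5/9.

0.556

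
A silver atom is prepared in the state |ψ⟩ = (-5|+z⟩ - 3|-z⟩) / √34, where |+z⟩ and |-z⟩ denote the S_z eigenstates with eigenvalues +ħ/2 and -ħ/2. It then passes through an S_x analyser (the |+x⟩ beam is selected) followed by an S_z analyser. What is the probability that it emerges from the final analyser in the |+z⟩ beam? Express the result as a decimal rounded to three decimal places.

0.471

First analyser (S_x): P(|+x⟩) = |⟨+x|ψ⟩|² = 64/68.
After stage 1 the state is |+x⟩; P(|+z⟩) = |⟨+z|+x⟩|² = 1/2.
Joint probability = 64/68 × 1/2 = 0.471.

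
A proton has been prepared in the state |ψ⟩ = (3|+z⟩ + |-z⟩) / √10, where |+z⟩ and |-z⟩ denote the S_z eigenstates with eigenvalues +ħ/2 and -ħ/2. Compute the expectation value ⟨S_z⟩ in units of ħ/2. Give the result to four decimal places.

0.8000

⟨σ_z⟩ = |a|² - |b|² divided by |a|²+|b|², with a, b the |+z⟩, |-z⟩ amplitudes.
= (9 - 1)/10 = 8/10.
⟨S_z⟩ = (ħ/2)·⟨σ_z⟩.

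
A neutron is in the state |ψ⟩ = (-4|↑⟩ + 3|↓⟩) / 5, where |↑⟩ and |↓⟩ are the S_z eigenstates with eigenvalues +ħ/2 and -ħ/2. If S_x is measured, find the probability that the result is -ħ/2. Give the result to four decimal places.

0.9800

|-x⟩ = (|↑⟩ - |↓⟩)/√2, so ⟨-x|ψ⟩ = (-7) / (√2·5).
P = |-7|² / 50 = 49/50.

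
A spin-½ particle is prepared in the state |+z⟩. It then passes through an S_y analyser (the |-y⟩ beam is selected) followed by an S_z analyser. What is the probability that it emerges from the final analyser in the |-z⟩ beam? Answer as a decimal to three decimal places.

First analyser (S_y): from |+z⟩, P(|-y⟩) = 1/2.
After stage 1 the state is |-y⟩; P(|-z⟩) = |⟨-z|-y⟩|² = 1/2.
Joint probability = 1/2 × 1/2 = 0.250.

0.250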